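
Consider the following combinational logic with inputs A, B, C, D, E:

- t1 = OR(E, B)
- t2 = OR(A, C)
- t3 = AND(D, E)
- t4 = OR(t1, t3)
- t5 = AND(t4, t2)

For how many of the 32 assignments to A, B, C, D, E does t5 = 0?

14

t5 = AND(t4, t2) must be 0, so at least one of t4, t2 is 0.
Enumerating the 32 input combinations, 14 give t5 = 0 and 18 give t5 = 1.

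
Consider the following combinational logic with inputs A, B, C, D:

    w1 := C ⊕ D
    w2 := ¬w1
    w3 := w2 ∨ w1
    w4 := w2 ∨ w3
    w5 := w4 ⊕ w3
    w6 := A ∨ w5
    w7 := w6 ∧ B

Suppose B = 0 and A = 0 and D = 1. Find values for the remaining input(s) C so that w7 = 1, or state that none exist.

With B = 0 and A = 0 and D = 1 fixed, none of the 2 settings of C give w7 = 1.
For example, with C=0:
w1 = C ⊕ D = 0 ⊕ 1 = 1
w2 = ¬w1 = ¬1 = 0
w3 = w2 ∨ w1 = 0 ∨ 1 = 1
w4 = w2 ∨ w3 = 0 ∨ 1 = 1
w5 = w4 ⊕ w3 = 1 ⊕ 1 = 0
w6 = A ∨ w5 = 0 ∨ 0 = 0
w7 = w6 ∧ B = 0 ∧ 0 = 0
giving w7 = 0 ≠ 1.

no solution exists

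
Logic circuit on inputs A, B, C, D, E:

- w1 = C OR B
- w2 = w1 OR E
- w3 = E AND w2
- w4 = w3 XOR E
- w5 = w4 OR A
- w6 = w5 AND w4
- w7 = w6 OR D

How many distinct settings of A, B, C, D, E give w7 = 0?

16

w7 = w6 OR D must be 0, so both w6 = 0 and D = 0.
w6 = w5 AND w4 must be 0, so at least one of w5, w4 is 0.
Enumerating the 32 input combinations, 16 give w7 = 0 and 16 give w7 = 1.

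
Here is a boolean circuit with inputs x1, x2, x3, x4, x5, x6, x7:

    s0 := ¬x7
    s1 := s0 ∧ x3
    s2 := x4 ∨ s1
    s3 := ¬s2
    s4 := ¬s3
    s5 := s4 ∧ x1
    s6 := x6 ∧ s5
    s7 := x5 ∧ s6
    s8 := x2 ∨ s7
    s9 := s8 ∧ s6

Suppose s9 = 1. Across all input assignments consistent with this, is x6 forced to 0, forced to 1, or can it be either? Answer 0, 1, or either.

s9 = s8 ∧ s6 must be 1, so both s8 = 1 and s6 = 1.
Every assignment with s9 = 1 has x6 = 1; there are 15 such assignment(s).

1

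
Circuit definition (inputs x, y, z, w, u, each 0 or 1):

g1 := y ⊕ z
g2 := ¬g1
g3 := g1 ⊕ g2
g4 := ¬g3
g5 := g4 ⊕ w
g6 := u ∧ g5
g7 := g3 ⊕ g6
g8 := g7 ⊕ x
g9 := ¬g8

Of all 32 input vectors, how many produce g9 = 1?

16

g9 = ¬g8 must be 1, so g8 = 0.
g8 = g7 ⊕ x must be 0, so g7 and x are equal.
Enumerating the 32 input combinations, 16 give g9 = 1 and 16 give g9 = 0.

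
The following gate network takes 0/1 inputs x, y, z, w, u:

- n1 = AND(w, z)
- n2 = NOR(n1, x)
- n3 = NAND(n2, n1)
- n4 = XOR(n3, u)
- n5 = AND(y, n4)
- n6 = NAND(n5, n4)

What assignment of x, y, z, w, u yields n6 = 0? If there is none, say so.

x=0, y=1, z=0, w=1, u=0

n6 = NAND(n5, n4) must be 0, so both n5 = 1 and n4 = 1.
n5 = AND(y, n4) must be 1, so both y = 1 and n4 = 1.
n4 = XOR(n3, u) must be 1, so n3 and u differ.
Check with x=0, y=1, z=0, w=1, u=0:
n1 = AND(w, z) = AND(1, 0) = 0
n2 = NOR(n1, x) = NOR(0, 0) = 1
n3 = NAND(n2, n1) = NAND(1, 0) = 1
n4 = XOR(n3, u) = XOR(1, 0) = 1
n5 = AND(y, n4) = AND(1, 1) = 1
n6 = NAND(n5, n4) = NAND(1, 1) = 0
So n6 = 0 as required.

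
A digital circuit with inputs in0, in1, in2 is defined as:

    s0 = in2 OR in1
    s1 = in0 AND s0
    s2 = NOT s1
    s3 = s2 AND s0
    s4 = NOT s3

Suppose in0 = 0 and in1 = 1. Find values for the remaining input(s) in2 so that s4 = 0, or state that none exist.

Check with in0 = 0 and in1 = 1 and in2=0:
s0 = in2 OR in1 = 0 OR 1 = 1
s1 = in0 AND s0 = 0 AND 1 = 0
s2 = NOT s1 = NOT 0 = 1
s3 = s2 AND s0 = 1 AND 1 = 1
s4 = NOT s3 = NOT 1 = 0
So s4 = 0.

in2=0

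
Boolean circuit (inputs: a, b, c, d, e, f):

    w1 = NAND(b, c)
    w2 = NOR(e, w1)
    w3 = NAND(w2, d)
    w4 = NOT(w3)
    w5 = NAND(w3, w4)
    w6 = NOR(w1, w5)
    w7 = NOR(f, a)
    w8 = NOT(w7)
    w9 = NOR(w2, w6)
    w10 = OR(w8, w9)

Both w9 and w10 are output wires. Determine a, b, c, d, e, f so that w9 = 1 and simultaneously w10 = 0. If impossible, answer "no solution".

Across all 64 input combinations, none give both w9 = 1 and w10 = 0.

no solution exists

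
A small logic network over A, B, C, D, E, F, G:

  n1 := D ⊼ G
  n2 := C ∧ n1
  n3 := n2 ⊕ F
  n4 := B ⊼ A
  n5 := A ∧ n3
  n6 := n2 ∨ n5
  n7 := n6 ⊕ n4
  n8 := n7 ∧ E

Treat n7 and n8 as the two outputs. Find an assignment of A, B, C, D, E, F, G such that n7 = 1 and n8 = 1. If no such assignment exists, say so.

Check with A=1 B=1 C=1 D=0 E=1 F=1 G=1:
n1 = D ⊼ G = 0 ⊼ 1 = 1
n2 = C ∧ n1 = 1 ∧ 1 = 1
n3 = n2 ⊕ F = 1 ⊕ 1 = 0
n4 = B ⊼ A = 1 ⊼ 1 = 0
n5 = A ∧ n3 = 1 ∧ 0 = 0
n6 = n2 ∨ n5 = 1 ∨ 0 = 1
n7 = n6 ⊕ n4 = 1 ⊕ 0 = 1
n8 = n7 ∧ E = 1 ∧ 1 = 1
So n7 = 1 and n8 = 1.

A=1 B=1 C=1 D=0 E=1 F=1 G=1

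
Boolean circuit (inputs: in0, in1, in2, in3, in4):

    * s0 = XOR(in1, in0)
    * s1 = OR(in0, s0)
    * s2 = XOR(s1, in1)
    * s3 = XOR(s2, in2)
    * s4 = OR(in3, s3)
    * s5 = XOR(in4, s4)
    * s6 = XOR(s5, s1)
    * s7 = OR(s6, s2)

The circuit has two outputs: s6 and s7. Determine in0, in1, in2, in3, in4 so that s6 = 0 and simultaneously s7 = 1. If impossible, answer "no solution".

in0=1, in1=0, in2=0, in3=0, in4=0

Check with in0=1, in1=0, in2=0, in3=0, in4=0:
s0 = XOR(in1, in0) = XOR(0, 1) = 1
s1 = OR(in0, s0) = OR(1, 1) = 1
s2 = XOR(s1, in1) = XOR(1, 0) = 1
s3 = XOR(s2, in2) = XOR(1, 0) = 1
s4 = OR(in3, s3) = OR(0, 1) = 1
s5 = XOR(in4, s4) = XOR(0, 1) = 1
s6 = XOR(s5, s1) = XOR(1, 1) = 0
s7 = OR(s6, s2) = OR(0, 1) = 1
So s6 = 0 and s7 = 1.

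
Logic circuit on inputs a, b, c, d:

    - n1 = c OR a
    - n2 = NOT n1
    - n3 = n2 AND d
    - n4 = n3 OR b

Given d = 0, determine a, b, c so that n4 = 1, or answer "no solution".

Check with d = 0 and a=1, b=1, c=1:
n1 = c OR a = 1 OR 1 = 1
n2 = NOT n1 = NOT 1 = 0
n3 = n2 AND d = 0 AND 0 = 0
n4 = n3 OR b = 0 OR 1 = 1
So n4 = 1.

a=1, b=1, c=1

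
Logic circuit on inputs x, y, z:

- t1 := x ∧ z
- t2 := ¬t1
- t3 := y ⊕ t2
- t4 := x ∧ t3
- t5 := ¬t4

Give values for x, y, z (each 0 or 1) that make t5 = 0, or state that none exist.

x=1 y=0 z=0

t5 = ¬t4 must be 0, so t4 = 1.
t4 = x ∧ t3 must be 1, so both x = 1 and t3 = 1.
t3 = y ⊕ t2 must be 1, so y and t2 differ.
Check with x=1 y=0 z=0:
t1 = x ∧ z = 1 ∧ 0 = 0
t2 = ¬t1 = ¬0 = 1
t3 = y ⊕ t2 = 0 ⊕ 1 = 1
t4 = x ∧ t3 = 1 ∧ 1 = 1
t5 = ¬t4 = ¬1 = 0
So t5 = 0 as required.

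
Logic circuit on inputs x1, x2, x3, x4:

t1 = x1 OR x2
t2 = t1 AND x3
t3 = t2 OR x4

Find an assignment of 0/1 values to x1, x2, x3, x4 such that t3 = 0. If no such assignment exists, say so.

x1=0, x2=0, x3=0, x4=0

Check with x1=0, x2=0, x3=0, x4=0:
t1 = x1 OR x2 = 0 OR 0 = 0
t2 = t1 AND x3 = 0 AND 0 = 0
t3 = t2 OR x4 = 0 OR 0 = 0
So t3 = 0 as required.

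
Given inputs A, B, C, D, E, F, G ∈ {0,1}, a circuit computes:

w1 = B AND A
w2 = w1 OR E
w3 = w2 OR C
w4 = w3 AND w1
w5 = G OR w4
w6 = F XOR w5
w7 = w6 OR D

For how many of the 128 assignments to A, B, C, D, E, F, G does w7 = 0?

32

w7 = w6 OR D must be 0, so both w6 = 0 and D = 0.
w6 = F XOR w5 must be 0, so F and w5 are equal.
Enumerating the 128 input combinations, 32 give w7 = 0 and 96 give w7 = 1.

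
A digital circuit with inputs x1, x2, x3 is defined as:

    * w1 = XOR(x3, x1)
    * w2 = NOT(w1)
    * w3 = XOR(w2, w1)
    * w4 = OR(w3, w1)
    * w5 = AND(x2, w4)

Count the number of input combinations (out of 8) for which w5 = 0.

4

w5 = AND(x2, w4) must be 0, so at least one of x2, w4 is 0.
Enumerating the 8 input combinations, 4 give w5 = 0 and 4 give w5 = 1.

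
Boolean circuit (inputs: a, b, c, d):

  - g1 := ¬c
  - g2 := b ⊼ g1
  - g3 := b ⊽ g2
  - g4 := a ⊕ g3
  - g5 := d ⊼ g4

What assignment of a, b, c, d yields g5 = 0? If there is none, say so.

g5 = d ⊼ g4 must be 0, so both d = 1 and g4 = 1.
Check with a=1, b=1, c=0, d=1:
g1 = ¬c = ¬0 = 1
g2 = b ⊼ g1 = 1 ⊼ 1 = 0
g3 = b ⊽ g2 = 1 ⊽ 0 = 0
g4 = a ⊕ g3 = 1 ⊕ 0 = 1
g5 = d ⊼ g4 = 1 ⊼ 1 = 0
So g5 = 0 as required.

a=1, b=1, c=0, d=1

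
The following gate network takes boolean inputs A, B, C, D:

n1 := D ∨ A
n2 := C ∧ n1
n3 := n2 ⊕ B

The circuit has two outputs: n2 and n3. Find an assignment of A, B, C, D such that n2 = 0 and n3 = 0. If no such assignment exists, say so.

A=1, B=0, C=0, D=1

Check with A=1, B=0, C=0, D=1:
n1 = D ∨ A = 1 ∨ 1 = 1
n2 = C ∧ n1 = 0 ∧ 1 = 0
n3 = n2 ⊕ B = 0 ⊕ 0 = 0
So n2 = 0 and n3 = 0.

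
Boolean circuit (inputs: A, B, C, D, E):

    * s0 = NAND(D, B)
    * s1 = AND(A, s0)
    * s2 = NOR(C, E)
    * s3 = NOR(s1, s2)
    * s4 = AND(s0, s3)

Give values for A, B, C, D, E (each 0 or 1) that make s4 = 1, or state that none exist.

s4 = AND(s0, s3) must be 1, so both s0 = 1 and s3 = 1.
s0 = NAND(D, B) must be 1, so at least one of D, B is 0.
s3 = NOR(s1, s2) must be 1, so both s1 = 0 and s2 = 0.
Check with A=0 B=0 C=1 D=0 E=0:
s0 = NAND(D, B) = NAND(0, 0) = 1
s1 = AND(A, s0) = AND(0, 1) = 0
s2 = NOR(C, E) = NOR(1, 0) = 0
s3 = NOR(s1, s2) = NOR(0, 0) = 1
s4 = AND(s0, s3) = AND(1, 1) = 1
So s4 = 1 as required.

A=0 B=0 C=1 D=0 E=0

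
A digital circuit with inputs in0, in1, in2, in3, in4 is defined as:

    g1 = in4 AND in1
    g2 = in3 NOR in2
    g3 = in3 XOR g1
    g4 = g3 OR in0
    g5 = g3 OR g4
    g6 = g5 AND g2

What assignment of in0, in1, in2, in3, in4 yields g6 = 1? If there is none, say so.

Check with in0=0, in1=1, in2=0, in3=0, in4=1:
g1 = in4 AND in1 = 1 AND 1 = 1
g2 = in3 NOR in2 = 0 NOR 0 = 1
g3 = in3 XOR g1 = 0 XOR 1 = 1
g4 = g3 OR in0 = 1 OR 0 = 1
g5 = g3 OR g4 = 1 OR 1 = 1
g6 = g5 AND g2 = 1 AND 1 = 1
So g6 = 1 as required.

in0=0, in1=1, in2=0, in3=0, in4=1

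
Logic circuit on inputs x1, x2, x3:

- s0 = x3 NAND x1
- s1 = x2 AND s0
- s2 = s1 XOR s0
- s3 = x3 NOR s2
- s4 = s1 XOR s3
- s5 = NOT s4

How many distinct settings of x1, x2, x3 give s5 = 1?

s5 = NOT s4 must be 1, so s4 = 0.
Enumerating the 8 input combinations, 7 give s5 = 1 and 1 give s5 = 0.

7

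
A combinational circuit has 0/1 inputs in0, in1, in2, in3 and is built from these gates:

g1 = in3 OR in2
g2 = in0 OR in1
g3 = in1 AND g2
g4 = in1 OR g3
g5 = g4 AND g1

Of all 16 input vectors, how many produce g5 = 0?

10

g5 = g4 AND g1 must be 0, so at least one of g4, g1 is 0.
Enumerating the 16 input combinations, 10 give g5 = 0 and 6 give g5 = 1.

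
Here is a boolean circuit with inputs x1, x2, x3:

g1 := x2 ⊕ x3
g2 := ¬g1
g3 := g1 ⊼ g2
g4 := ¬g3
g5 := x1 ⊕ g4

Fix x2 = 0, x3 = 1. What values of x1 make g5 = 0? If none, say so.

Check with x2 = 0, x3 = 1 and x1=0:
g1 = x2 ⊕ x3 = 0 ⊕ 1 = 1
g2 = ¬g1 = ¬1 = 0
g3 = g1 ⊼ g2 = 1 ⊼ 0 = 1
g4 = ¬g3 = ¬1 = 0
g5 = x1 ⊕ g4 = 0 ⊕ 0 = 0
So g5 = 0.

x1=0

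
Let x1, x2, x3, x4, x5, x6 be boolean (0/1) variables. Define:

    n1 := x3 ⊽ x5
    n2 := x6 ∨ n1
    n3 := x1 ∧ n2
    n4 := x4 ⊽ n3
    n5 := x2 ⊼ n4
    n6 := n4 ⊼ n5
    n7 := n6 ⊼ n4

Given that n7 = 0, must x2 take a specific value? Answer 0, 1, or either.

1

n7 = n6 ⊼ n4 must be 0, so both n6 = 1 and n4 = 1.
n6 = n4 ⊼ n5 must be 1, so at least one of n4, n5 is 0.
n4 = x4 ⊽ n3 must be 1, so both x4 = 0 and n3 = 0.
Every assignment with n7 = 0 has x2 = 1; there are 11 such assignment(s).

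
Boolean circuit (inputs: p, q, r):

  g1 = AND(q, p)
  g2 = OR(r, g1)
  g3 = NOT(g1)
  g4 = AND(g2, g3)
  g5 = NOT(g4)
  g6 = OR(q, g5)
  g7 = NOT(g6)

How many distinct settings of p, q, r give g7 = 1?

g7 = NOT(g6) must be 1, so g6 = 0.
Satisfying assignments:
  p=0, q=0, r=1
  p=1, q=0, r=1

2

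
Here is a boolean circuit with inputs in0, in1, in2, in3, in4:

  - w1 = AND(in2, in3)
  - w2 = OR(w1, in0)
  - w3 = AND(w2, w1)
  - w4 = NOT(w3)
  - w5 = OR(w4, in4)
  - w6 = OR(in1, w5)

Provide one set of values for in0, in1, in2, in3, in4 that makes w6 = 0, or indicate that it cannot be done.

w6 = OR(in1, w5) must be 0, so both in1 = 0 and w5 = 0.
Check with in0=0, in1=0, in2=1, in3=1, in4=0:
w1 = AND(in2, in3) = AND(1, 1) = 1
w2 = OR(w1, in0) = OR(1, 0) = 1
w3 = AND(w2, w1) = AND(1, 1) = 1
w4 = NOT(w3) = NOT 1 = 0
w5 = OR(w4, in4) = OR(0, 0) = 0
w6 = OR(in1, w5) = OR(0, 0) = 0
So w6 = 0 as required.

in0=0, in1=0, in2=1, in3=1, in4=0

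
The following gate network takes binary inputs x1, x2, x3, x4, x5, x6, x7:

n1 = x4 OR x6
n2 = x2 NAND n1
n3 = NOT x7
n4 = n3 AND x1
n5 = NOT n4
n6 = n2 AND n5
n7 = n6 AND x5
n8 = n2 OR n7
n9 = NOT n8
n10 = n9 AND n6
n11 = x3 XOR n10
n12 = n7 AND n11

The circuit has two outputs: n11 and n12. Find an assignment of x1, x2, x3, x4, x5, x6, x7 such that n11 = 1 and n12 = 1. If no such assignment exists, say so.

Check with x1=0, x2=0, x3=1, x4=0, x5=1, x6=0, x7=0:
n1 = x4 OR x6 = 0 OR 0 = 0
n2 = x2 NAND n1 = 0 NAND 0 = 1
n3 = NOT x7 = NOT 0 = 1
n4 = n3 AND x1 = 1 AND 0 = 0
n5 = NOT n4 = NOT 0 = 1
n6 = n2 AND n5 = 1 AND 1 = 1
n7 = n6 AND x5 = 1 AND 1 = 1
n8 = n2 OR n7 = 1 OR 1 = 1
n9 = NOT n8 = NOT 1 = 0
n10 = n9 AND n6 = 0 AND 1 = 0
n11 = x3 XOR n10 = 1 XOR 0 = 1
n12 = n7 AND n11 = 1 AND 1 = 1
So n11 = 1 and n12 = 1.

x1=0, x2=0, x3=1, x4=0, x5=1, x6=0, x7=0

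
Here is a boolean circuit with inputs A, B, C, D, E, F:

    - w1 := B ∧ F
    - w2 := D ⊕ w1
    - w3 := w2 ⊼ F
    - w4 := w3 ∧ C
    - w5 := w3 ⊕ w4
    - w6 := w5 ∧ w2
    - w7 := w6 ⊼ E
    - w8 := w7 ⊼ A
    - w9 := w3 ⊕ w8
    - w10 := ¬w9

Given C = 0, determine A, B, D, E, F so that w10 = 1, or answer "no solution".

w10 = ¬w9 must be 1, so w9 = 0.
Check with C = 0 and A=0, B=0, D=0, E=0, F=1:
w1 = B ∧ F = 0 ∧ 1 = 0
w2 = D ⊕ w1 = 0 ⊕ 0 = 0
w3 = w2 ⊼ F = 0 ⊼ 1 = 1
w4 = w3 ∧ C = 1 ∧ 0 = 0
w5 = w3 ⊕ w4 = 1 ⊕ 0 = 1
w6 = w5 ∧ w2 = 1 ∧ 0 = 0
w7 = w6 ⊼ E = 0 ⊼ 0 = 1
w8 = w7 ⊼ A = 1 ⊼ 0 = 1
w9 = w3 ⊕ w8 = 1 ⊕ 1 = 0
w10 = ¬w9 = ¬0 = 1
So w10 = 1.

A=0, B=0, D=0, E=0, F=1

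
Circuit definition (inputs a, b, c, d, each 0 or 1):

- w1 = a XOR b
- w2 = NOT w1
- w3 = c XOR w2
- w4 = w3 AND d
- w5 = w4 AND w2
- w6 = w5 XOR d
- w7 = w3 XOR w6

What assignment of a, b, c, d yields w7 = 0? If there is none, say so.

Check with a=0 b=0 c=1 d=0:
w1 = a XOR b = 0 XOR 0 = 0
w2 = NOT w1 = NOT 0 = 1
w3 = c XOR w2 = 1 XOR 1 = 0
w4 = w3 AND d = 0 AND 0 = 0
w5 = w4 AND w2 = 0 AND 1 = 0
w6 = w5 XOR d = 0 XOR 0 = 0
w7 = w3 XOR w6 = 0 XOR 0 = 0
So w7 = 0 as required.

a=0 b=0 c=1 d=0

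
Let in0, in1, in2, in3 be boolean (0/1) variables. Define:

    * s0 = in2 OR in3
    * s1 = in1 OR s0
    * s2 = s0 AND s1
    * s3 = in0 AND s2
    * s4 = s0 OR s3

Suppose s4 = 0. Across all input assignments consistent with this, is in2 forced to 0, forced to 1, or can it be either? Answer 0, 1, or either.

0

s4 = s0 OR s3 must be 0, so both s0 = 0 and s3 = 0.
s0 = in2 OR in3 must be 0, so both in2 = 0 and in3 = 0.
s3 = in0 AND s2 must be 0, so at least one of in0, s2 is 0.
Every assignment with s4 = 0 has in2 = 0; there are 4 such assignment(s).
  in0=0, in1=0, in2=0, in3=0
  in0=0, in1=1, in2=0, in3=0
  in0=1, in1=0, in2=0, in3=0
  in0=1, in1=1, in2=0, in3=0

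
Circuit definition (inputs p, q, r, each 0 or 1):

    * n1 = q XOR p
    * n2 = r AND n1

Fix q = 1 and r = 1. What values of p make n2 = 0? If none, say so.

n2 = r AND n1 must be 0, so at least one of r, n1 is 0.
Check with q = 1 and r = 1 and p=1:
n1 = q XOR p = 1 XOR 1 = 0
n2 = r AND n1 = 1 AND 0 = 0
So n2 = 0.

p=1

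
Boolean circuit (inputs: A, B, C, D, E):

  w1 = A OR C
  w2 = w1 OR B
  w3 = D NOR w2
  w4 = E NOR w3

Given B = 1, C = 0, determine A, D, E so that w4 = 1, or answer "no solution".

w4 = E NOR w3 must be 1, so both E = 0 and w3 = 0.
Check with B = 1, C = 0 and A=1, D=1, E=0:
w1 = A OR C = 1 OR 0 = 1
w2 = w1 OR B = 1 OR 1 = 1
w3 = D NOR w2 = 1 NOR 1 = 0
w4 = E NOR w3 = 0 NOR 0 = 1
So w4 = 1.

A=1, D=1, E=0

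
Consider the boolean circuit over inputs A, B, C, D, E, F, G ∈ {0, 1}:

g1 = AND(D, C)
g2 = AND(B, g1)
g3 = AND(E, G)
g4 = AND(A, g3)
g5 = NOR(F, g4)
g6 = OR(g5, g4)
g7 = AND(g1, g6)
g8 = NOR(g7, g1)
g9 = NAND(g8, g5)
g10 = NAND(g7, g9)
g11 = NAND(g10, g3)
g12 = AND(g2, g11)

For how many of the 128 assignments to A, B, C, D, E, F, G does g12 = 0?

113

g12 = AND(g2, g11) must be 0, so at least one of g2, g11 is 0.
Enumerating the 128 input combinations, 113 give g12 = 0 and 15 give g12 = 1.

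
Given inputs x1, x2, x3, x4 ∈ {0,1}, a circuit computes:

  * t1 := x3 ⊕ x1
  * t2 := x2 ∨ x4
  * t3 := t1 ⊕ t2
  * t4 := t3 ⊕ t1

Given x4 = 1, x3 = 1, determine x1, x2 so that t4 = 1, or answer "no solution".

t4 = t3 ⊕ t1 must be 1, so t3 and t1 differ.
Check with x4 = 1, x3 = 1 and x1=1, x2=1:
t1 = x3 ⊕ x1 = 1 ⊕ 1 = 0
t2 = x2 ∨ x4 = 1 ∨ 1 = 1
t3 = t1 ⊕ t2 = 0 ⊕ 1 = 1
t4 = t3 ⊕ t1 = 1 ⊕ 0 = 1
So t4 = 1.

x1=1, x2=1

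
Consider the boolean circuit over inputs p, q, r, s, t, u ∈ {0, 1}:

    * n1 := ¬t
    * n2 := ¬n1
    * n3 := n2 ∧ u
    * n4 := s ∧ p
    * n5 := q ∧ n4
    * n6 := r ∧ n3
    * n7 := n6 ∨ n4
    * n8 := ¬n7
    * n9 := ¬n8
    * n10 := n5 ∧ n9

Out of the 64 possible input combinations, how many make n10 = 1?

8

n10 = n5 ∧ n9 must be 1, so both n5 = 1 and n9 = 1.
n5 = q ∧ n4 must be 1, so both q = 1 and n4 = 1.
Enumerating the 64 input combinations, 8 give n10 = 1 and 56 give n10 = 0.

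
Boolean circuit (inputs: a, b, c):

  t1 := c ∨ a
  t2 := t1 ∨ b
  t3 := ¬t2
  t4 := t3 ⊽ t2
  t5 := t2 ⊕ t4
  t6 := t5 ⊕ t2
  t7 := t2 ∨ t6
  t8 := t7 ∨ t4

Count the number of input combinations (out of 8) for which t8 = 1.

t8 = t7 ∨ t4 must be 1, so at least one of t7, t4 is 1.
Enumerating the 8 input combinations, 7 give t8 = 1 and 1 give t8 = 0.

7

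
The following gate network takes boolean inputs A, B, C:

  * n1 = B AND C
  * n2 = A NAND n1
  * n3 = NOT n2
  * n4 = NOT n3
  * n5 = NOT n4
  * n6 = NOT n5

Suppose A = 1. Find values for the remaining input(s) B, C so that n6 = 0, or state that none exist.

Check with A = 1 and B=1, C=1:
n1 = B AND C = 1 AND 1 = 1
n2 = A NAND n1 = 1 NAND 1 = 0
n3 = NOT n2 = NOT 0 = 1
n4 = NOT n3 = NOT 1 = 0
n5 = NOT n4 = NOT 0 = 1
n6 = NOT n5 = NOT 1 = 0
So n6 = 0.

B=1, C=1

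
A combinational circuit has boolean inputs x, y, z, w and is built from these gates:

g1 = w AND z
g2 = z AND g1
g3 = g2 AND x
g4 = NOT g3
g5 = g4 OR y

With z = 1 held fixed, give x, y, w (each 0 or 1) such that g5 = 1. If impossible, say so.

x=0 y=1 w=1

g5 = g4 OR y must be 1, so at least one of g4, y is 1.
Check with z = 1 and x=0, y=1, w=1:
g1 = w AND z = 1 AND 1 = 1
g2 = z AND g1 = 1 AND 1 = 1
g3 = g2 AND x = 1 AND 0 = 0
g4 = NOT g3 = NOT 0 = 1
g5 = g4 OR y = 1 OR 1 = 1
So g5 = 1.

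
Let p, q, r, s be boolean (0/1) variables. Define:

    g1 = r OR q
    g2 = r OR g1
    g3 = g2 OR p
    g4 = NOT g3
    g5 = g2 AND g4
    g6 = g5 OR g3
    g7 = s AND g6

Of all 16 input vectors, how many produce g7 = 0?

9

g7 = s AND g6 must be 0, so at least one of s, g6 is 0.
Enumerating the 16 input combinations, 9 give g7 = 0 and 7 give g7 = 1.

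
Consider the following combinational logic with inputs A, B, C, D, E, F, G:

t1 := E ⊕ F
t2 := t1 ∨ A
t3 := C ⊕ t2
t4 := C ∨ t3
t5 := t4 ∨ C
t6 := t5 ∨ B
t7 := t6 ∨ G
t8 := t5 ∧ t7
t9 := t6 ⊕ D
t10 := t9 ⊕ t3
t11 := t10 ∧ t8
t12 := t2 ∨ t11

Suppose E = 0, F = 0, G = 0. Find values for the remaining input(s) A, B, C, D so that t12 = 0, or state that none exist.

t12 = t2 ∨ t11 must be 0, so both t2 = 0 and t11 = 0.
t2 = t1 ∨ A must be 0, so both t1 = 0 and A = 0.
Check with E = 0, F = 0, G = 0 and A=0, B=0, C=1, D=0:
t1 = E ⊕ F = 0 ⊕ 0 = 0
t2 = t1 ∨ A = 0 ∨ 0 = 0
t3 = C ⊕ t2 = 1 ⊕ 0 = 1
t4 = C ∨ t3 = 1 ∨ 1 = 1
t5 = t4 ∨ C = 1 ∨ 1 = 1
t6 = t5 ∨ B = 1 ∨ 0 = 1
t7 = t6 ∨ G = 1 ∨ 0 = 1
t8 = t5 ∧ t7 = 1 ∧ 1 = 1
t9 = t6 ⊕ D = 1 ⊕ 0 = 1
t10 = t9 ⊕ t3 = 1 ⊕ 1 = 0
t11 = t10 ∧ t8 = 0 ∧ 1 = 0
t12 = t2 ∨ t11 = 0 ∨ 0 = 0
So t12 = 0.

A=0 B=0 C=1 D=0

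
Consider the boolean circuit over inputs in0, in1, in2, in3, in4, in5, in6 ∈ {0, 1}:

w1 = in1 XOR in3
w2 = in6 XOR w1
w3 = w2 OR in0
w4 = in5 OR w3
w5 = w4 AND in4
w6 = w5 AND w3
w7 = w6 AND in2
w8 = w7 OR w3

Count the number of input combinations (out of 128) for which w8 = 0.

w8 = w7 OR w3 must be 0, so both w7 = 0 and w3 = 0.
w7 = w6 AND in2 must be 0, so at least one of w6, in2 is 0.
w3 = w2 OR in0 must be 0, so both w2 = 0 and in0 = 0.
Enumerating the 128 input combinations, 32 give w8 = 0 and 96 give w8 = 1.

32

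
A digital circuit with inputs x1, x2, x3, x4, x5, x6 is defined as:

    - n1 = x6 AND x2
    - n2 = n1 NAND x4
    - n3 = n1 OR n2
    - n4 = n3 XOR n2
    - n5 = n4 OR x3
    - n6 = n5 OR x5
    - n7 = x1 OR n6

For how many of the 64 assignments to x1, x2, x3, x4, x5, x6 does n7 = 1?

n7 = x1 OR n6 must be 1, so at least one of x1, n6 is 1.
Enumerating the 64 input combinations, 57 give n7 = 1 and 7 give n7 = 0.

57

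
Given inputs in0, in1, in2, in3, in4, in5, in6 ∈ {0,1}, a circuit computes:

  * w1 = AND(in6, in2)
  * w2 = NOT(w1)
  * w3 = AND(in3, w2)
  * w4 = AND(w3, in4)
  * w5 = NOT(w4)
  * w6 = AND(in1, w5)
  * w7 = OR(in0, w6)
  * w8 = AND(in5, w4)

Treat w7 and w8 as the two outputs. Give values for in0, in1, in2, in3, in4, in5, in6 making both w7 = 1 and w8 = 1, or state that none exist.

in0=1, in1=1, in2=0, in3=1, in4=1, in5=1, in6=0

Check with in0=1, in1=1, in2=0, in3=1, in4=1, in5=1, in6=0:
w1 = AND(in6, in2) = AND(0, 0) = 0
w2 = NOT(w1) = NOT 0 = 1
w3 = AND(in3, w2) = AND(1, 1) = 1
w4 = AND(w3, in4) = AND(1, 1) = 1
w5 = NOT(w4) = NOT 1 = 0
w6 = AND(in1, w5) = AND(1, 0) = 0
w7 = OR(in0, w6) = OR(1, 0) = 1
w8 = AND(in5, w4) = AND(1, 1) = 1
So w7 = 1 and w8 = 1.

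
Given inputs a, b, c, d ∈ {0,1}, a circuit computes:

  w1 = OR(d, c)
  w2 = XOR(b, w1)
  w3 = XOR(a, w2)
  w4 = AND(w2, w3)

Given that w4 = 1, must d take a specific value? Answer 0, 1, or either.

Both values of d occur among assignments with w4 = 1:
  d=0: a=0, b=0, c=1, d=0
  d=1: a=0, b=0, c=0, d=1

either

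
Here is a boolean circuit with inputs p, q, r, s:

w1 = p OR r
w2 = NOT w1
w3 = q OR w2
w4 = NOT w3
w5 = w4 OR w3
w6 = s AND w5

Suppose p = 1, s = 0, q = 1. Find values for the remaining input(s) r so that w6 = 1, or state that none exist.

With p = 1, s = 0, q = 1 fixed, none of the 2 settings of r give w6 = 1.
For example, with r=1:
w1 = p OR r = 1 OR 1 = 1
w2 = NOT w1 = NOT 1 = 0
w3 = q OR w2 = 1 OR 0 = 1
w4 = NOT w3 = NOT 1 = 0
w5 = w4 OR w3 = 0 OR 1 = 1
w6 = s AND w5 = 0 AND 1 = 0
giving w6 = 0 ≠ 1.

no solution exists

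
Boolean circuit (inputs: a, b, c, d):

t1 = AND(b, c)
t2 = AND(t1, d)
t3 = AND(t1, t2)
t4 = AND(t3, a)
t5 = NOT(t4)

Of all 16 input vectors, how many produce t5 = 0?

t5 = NOT(t4) must be 0, so t4 = 1.
Satisfying assignments:
  a=1, b=1, c=1, d=1

1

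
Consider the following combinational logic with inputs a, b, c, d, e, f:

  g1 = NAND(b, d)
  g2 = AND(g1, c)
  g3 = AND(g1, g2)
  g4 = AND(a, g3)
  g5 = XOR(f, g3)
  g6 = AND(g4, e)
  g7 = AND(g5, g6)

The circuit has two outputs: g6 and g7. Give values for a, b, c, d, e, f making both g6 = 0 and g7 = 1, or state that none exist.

no solution exists

Across all 64 input combinations, none give both g6 = 0 and g7 = 1.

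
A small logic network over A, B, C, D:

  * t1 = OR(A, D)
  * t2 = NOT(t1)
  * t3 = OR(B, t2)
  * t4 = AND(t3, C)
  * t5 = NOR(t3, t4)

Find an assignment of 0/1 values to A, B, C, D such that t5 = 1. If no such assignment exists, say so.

A=1, B=0, C=1, D=1

Check with A=1, B=0, C=1, D=1:
t1 = OR(A, D) = OR(1, 1) = 1
t2 = NOT(t1) = NOT 1 = 0
t3 = OR(B, t2) = OR(0, 0) = 0
t4 = AND(t3, C) = AND(0, 1) = 0
t5 = NOR(t3, t4) = NOR(0, 0) = 1
So t5 = 1 as required.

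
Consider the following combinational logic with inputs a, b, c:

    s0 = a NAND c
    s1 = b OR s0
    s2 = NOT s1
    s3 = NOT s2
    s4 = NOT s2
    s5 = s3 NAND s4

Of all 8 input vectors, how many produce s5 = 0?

s5 = s3 NAND s4 must be 0, so both s3 = 1 and s4 = 1.
s3 = NOT s2 must be 1, so s2 = 0.
s4 = NOT s2 must be 1, so s2 = 0.
Enumerating the 8 input combinations, 7 give s5 = 0 and 1 give s5 = 1.

7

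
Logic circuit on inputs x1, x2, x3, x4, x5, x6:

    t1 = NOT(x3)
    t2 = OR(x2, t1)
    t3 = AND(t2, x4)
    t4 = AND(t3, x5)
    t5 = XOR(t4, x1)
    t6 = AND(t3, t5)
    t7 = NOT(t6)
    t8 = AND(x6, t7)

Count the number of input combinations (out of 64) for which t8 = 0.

t8 = AND(x6, t7) must be 0, so at least one of x6, t7 is 0.
Enumerating the 64 input combinations, 38 give t8 = 0 and 26 give t8 = 1.

38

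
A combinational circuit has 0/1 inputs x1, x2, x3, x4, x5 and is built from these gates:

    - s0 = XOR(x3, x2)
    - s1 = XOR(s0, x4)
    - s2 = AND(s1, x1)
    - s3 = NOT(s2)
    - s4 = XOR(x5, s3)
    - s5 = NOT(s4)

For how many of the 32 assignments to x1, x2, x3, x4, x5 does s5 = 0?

16

s5 = NOT(s4) must be 0, so s4 = 1.
s4 = XOR(x5, s3) must be 1, so x5 and s3 differ.
Enumerating the 32 input combinations, 16 give s5 = 0 and 16 give s5 = 1.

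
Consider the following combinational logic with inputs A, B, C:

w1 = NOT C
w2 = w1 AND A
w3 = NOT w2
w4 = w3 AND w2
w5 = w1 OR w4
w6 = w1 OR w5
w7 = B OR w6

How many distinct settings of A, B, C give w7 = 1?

6

w7 = B OR w6 must be 1, so at least one of B, w6 is 1.
Satisfying assignments:
  A=0, B=0, C=0
  A=0, B=1, C=0
  A=0, B=1, C=1
  A=1, B=0, C=0
  A=1, B=1, C=0
  A=1, B=1, C=1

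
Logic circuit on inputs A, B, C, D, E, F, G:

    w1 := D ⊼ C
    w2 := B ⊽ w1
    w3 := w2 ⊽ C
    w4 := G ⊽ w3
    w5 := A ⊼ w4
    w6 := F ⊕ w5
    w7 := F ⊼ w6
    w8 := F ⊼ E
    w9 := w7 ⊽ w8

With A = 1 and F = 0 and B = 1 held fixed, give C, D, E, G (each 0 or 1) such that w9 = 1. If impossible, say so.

With A = 1 and F = 0 and B = 1 fixed, none of the 16 settings of C, D, E, G give w9 = 1.
For example, with C=1, D=0, E=1, G=1:
w1 = D ⊼ C = 0 ⊼ 1 = 1
w2 = B ⊽ w1 = 1 ⊽ 1 = 0
w3 = w2 ⊽ C = 0 ⊽ 1 = 0
w4 = G ⊽ w3 = 1 ⊽ 0 = 0
w5 = A ⊼ w4 = 1 ⊼ 0 = 1
w6 = F ⊕ w5 = 0 ⊕ 1 = 1
w7 = F ⊼ w6 = 0 ⊼ 1 = 1
w8 = F ⊼ E = 0 ⊼ 1 = 1
w9 = w7 ⊽ w8 = 1 ⊽ 1 = 0
giving w9 = 0 ≠ 1.

no solution exists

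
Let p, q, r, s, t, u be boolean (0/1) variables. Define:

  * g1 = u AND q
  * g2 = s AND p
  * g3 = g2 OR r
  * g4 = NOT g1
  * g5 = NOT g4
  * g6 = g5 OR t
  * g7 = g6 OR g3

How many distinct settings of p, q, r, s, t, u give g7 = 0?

9

g7 = g6 OR g3 must be 0, so both g6 = 0 and g3 = 0.
g6 = g5 OR t must be 0, so both g5 = 0 and t = 0.
g3 = g2 OR r must be 0, so both g2 = 0 and r = 0.
Enumerating the 64 input combinations, 9 give g7 = 0 and 55 give g7 = 1.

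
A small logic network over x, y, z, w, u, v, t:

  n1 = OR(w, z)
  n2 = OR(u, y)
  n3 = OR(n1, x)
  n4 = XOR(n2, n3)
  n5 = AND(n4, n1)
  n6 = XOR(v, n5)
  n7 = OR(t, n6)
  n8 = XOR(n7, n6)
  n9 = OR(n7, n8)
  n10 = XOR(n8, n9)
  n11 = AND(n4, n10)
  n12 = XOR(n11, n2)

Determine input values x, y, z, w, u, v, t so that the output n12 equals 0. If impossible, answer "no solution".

x=0, y=1, z=0, w=0, u=0, v=1, t=0

Check with x=0, y=1, z=0, w=0, u=0, v=1, t=0:
n1 = OR(w, z) = OR(0, 0) = 0
n2 = OR(u, y) = OR(0, 1) = 1
n3 = OR(n1, x) = OR(0, 0) = 0
n4 = XOR(n2, n3) = XOR(1, 0) = 1
n5 = AND(n4, n1) = AND(1, 0) = 0
n6 = XOR(v, n5) = XOR(1, 0) = 1
n7 = OR(t, n6) = OR(0, 1) = 1
n8 = XOR(n7, n6) = XOR(1, 1) = 0
n9 = OR(n7, n8) = OR(1, 0) = 1
n10 = XOR(n8, n9) = XOR(0, 1) = 1
n11 = AND(n4, n10) = AND(1, 1) = 1
n12 = XOR(n11, n2) = XOR(1, 1) = 0
So n12 = 0 as required.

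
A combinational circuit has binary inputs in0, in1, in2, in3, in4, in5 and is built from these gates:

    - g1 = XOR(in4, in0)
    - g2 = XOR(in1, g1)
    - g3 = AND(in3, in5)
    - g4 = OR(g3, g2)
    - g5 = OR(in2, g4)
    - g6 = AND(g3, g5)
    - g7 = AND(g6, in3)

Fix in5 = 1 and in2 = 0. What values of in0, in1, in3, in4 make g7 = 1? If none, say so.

in0=1 in1=1 in3=1 in4=0

g7 = AND(g6, in3) must be 1, so both g6 = 1 and in3 = 1.
g6 = AND(g3, g5) must be 1, so both g3 = 1 and g5 = 1.
Check with in5 = 1 and in2 = 0 and in0=1, in1=1, in3=1, in4=0:
g1 = XOR(in4, in0) = XOR(0, 1) = 1
g2 = XOR(in1, g1) = XOR(1, 1) = 0
g3 = AND(in3, in5) = AND(1, 1) = 1
g4 = OR(g3, g2) = OR(1, 0) = 1
g5 = OR(in2, g4) = OR(0, 1) = 1
g6 = AND(g3, g5) = AND(1, 1) = 1
g7 = AND(g6, in3) = AND(1, 1) = 1
So g7 = 1.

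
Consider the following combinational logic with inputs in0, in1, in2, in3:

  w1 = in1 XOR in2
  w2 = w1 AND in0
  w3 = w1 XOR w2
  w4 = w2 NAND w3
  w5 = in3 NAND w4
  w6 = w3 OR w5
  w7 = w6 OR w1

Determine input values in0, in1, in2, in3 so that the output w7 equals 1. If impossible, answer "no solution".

Check with in0=0, in1=0, in2=1, in3=0:
w1 = in1 XOR in2 = 0 XOR 1 = 1
w2 = w1 AND in0 = 1 AND 0 = 0
w3 = w1 XOR w2 = 1 XOR 0 = 1
w4 = w2 NAND w3 = 0 NAND 1 = 1
w5 = in3 NAND w4 = 0 NAND 1 = 1
w6 = w3 OR w5 = 1 OR 1 = 1
w7 = w6 OR w1 = 1 OR 1 = 1
So w7 = 1 as required.

in0=0, in1=0, in2=1, in3=0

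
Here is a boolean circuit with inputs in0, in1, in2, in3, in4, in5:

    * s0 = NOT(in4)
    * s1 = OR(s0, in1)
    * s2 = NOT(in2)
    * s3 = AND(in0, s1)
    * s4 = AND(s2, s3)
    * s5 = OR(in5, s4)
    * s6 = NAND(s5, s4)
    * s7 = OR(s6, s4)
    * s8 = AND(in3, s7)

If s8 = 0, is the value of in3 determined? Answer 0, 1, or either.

s8 = AND(in3, s7) must be 0, so at least one of in3, s7 is 0.
Every assignment with s8 = 0 has in3 = 0; there are 32 such assignment(s).

0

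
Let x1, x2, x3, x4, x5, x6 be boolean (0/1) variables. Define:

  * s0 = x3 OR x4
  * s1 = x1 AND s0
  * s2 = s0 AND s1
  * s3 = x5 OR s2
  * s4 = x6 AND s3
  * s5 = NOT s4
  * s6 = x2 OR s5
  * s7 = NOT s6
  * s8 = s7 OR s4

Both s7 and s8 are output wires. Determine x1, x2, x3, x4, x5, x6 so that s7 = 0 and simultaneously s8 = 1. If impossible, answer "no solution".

x1=0, x2=1, x3=0, x4=0, x5=1, x6=1

Check with x1=0, x2=1, x3=0, x4=0, x5=1, x6=1:
s0 = x3 OR x4 = 0 OR 0 = 0
s1 = x1 AND s0 = 0 AND 0 = 0
s2 = s0 AND s1 = 0 AND 0 = 0
s3 = x5 OR s2 = 1 OR 0 = 1
s4 = x6 AND s3 = 1 AND 1 = 1
s5 = NOT s4 = NOT 1 = 0
s6 = x2 OR s5 = 1 OR 0 = 1
s7 = NOT s6 = NOT 1 = 0
s8 = s7 OR s4 = 0 OR 1 = 1
So s7 = 0 and s8 = 1.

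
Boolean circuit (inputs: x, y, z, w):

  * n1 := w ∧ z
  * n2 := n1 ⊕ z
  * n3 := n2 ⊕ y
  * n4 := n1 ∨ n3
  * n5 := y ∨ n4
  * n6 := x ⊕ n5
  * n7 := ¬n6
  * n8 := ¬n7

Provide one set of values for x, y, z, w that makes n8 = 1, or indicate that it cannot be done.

x=0 y=1 z=0 w=0

n8 = ¬n7 must be 1, so n7 = 0.
Check with x=0 y=1 z=0 w=0:
n1 = w ∧ z = 0 ∧ 0 = 0
n2 = n1 ⊕ z = 0 ⊕ 0 = 0
n3 = n2 ⊕ y = 0 ⊕ 1 = 1
n4 = n1 ∨ n3 = 0 ∨ 1 = 1
n5 = y ∨ n4 = 1 ∨ 1 = 1
n6 = x ⊕ n5 = 0 ⊕ 1 = 1
n7 = ¬n6 = ¬1 = 0
n8 = ¬n7 = ¬0 = 1
So n8 = 1 as required.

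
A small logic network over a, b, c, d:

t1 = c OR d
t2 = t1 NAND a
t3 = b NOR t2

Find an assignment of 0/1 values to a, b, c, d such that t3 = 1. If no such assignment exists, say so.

t3 = b NOR t2 must be 1, so both b = 0 and t2 = 0.
t2 = t1 NAND a must be 0, so both t1 = 1 and a = 1.
Check with a=1, b=0, c=0, d=1:
t1 = c OR d = 0 OR 1 = 1
t2 = t1 NAND a = 1 NAND 1 = 0
t3 = b NOR t2 = 0 NOR 0 = 1
So t3 = 1 as required.

a=1, b=0, c=0, d=1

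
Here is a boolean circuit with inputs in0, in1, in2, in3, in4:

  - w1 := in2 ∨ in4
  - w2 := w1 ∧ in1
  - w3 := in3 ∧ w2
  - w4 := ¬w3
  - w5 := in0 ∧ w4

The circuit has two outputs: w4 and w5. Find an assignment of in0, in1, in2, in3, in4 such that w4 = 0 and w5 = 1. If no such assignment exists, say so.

Across all 32 input combinations, none give both w4 = 0 and w5 = 1.

no solution exists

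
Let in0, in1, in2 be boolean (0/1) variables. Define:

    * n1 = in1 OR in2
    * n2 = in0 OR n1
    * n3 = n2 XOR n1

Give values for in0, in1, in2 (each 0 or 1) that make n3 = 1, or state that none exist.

n3 = n2 XOR n1 must be 1, so n2 and n1 differ.
Check with in0=1, in1=0, in2=0:
n1 = in1 OR in2 = 0 OR 0 = 0
n2 = in0 OR n1 = 1 OR 0 = 1
n3 = n2 XOR n1 = 1 XOR 0 = 1
So n3 = 1 as required.

in0=1, in1=0, in2=0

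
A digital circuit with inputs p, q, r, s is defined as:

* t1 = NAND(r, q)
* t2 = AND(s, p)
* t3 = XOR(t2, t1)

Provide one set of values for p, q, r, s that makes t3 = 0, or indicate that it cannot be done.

p=1 q=1 r=0 s=1

t3 = XOR(t2, t1) must be 0, so t2 and t1 are equal.
Check with p=1 q=1 r=0 s=1:
t1 = NAND(r, q) = NAND(0, 1) = 1
t2 = AND(s, p) = AND(1, 1) = 1
t3 = XOR(t2, t1) = XOR(1, 1) = 0
So t3 = 0 as required.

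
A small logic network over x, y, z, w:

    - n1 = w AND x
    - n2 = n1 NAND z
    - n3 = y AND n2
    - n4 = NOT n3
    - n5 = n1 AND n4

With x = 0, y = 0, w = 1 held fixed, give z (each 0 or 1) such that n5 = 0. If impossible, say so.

z=0

Check with x = 0, y = 0, w = 1 and z=0:
n1 = w AND x = 1 AND 0 = 0
n2 = n1 NAND z = 0 NAND 0 = 1
n3 = y AND n2 = 0 AND 1 = 0
n4 = NOT n3 = NOT 0 = 1
n5 = n1 AND n4 = 0 AND 1 = 0
So n5 = 0.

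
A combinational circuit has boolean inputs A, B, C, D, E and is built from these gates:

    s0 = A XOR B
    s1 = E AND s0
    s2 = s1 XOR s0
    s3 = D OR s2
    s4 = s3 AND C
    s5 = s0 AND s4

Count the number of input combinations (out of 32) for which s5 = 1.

s5 = s0 AND s4 must be 1, so both s0 = 1 and s4 = 1.
s0 = A XOR B must be 1, so A and B differ.
s4 = s3 AND C must be 1, so both s3 = 1 and C = 1.
Satisfying assignments:
  A=0, B=1, C=1, D=0, E=0
  A=0, B=1, C=1, D=1, E=0
  A=0, B=1, C=1, D=1, E=1
  A=1, B=0, C=1, D=0, E=0
  A=1, B=0, C=1, D=1, E=0
  A=1, B=0, C=1, D=1, E=1

6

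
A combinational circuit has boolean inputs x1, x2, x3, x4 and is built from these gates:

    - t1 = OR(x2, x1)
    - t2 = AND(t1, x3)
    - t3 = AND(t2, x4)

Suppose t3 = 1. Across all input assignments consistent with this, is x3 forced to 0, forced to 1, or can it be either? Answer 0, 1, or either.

t3 = AND(t2, x4) must be 1, so both t2 = 1 and x4 = 1.
Every assignment with t3 = 1 has x3 = 1; there are 3 such assignment(s).
  x1=0, x2=1, x3=1, x4=1
  x1=1, x2=0, x3=1, x4=1
  x1=1, x2=1, x3=1, x4=1

1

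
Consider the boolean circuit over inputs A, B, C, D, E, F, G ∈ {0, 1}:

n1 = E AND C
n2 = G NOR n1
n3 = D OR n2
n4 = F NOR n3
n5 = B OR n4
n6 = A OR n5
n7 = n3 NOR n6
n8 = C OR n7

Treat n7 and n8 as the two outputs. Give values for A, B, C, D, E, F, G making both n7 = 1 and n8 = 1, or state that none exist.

A=0 B=0 C=1 D=0 E=1 F=1 G=1

Check with A=0 B=0 C=1 D=0 E=1 F=1 G=1:
n1 = E AND C = 1 AND 1 = 1
n2 = G NOR n1 = 1 NOR 1 = 0
n3 = D OR n2 = 0 OR 0 = 0
n4 = F NOR n3 = 1 NOR 0 = 0
n5 = B OR n4 = 0 OR 0 = 0
n6 = A OR n5 = 0 OR 0 = 0
n7 = n3 NOR n6 = 0 NOR 0 = 1
n8 = C OR n7 = 1 OR 1 = 1
So n7 = 1 and n8 = 1.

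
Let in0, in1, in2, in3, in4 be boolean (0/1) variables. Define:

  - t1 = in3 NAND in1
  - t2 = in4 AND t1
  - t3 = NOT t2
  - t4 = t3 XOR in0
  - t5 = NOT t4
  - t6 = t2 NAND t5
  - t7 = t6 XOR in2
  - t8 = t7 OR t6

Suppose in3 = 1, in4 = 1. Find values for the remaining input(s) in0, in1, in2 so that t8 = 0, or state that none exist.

Check with in3 = 1, in4 = 1 and in0=0, in1=0, in2=0:
t1 = in3 NAND in1 = 1 NAND 0 = 1
t2 = in4 AND t1 = 1 AND 1 = 1
t3 = NOT t2 = NOT 1 = 0
t4 = t3 XOR in0 = 0 XOR 0 = 0
t5 = NOT t4 = NOT 0 = 1
t6 = t2 NAND t5 = 1 NAND 1 = 0
t7 = t6 XOR in2 = 0 XOR 0 = 0
t8 = t7 OR t6 = 0 OR 0 = 0
So t8 = 0.

in0=0, in1=0, in2=0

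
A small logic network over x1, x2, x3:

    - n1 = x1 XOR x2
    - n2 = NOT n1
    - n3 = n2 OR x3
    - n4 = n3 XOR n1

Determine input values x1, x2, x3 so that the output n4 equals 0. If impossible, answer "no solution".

x1=1, x2=0, x3=1

Check with x1=1, x2=0, x3=1:
n1 = x1 XOR x2 = 1 XOR 0 = 1
n2 = NOT n1 = NOT 1 = 0
n3 = n2 OR x3 = 0 OR 1 = 1
n4 = n3 XOR n1 = 1 XOR 1 = 0
So n4 = 0 as required.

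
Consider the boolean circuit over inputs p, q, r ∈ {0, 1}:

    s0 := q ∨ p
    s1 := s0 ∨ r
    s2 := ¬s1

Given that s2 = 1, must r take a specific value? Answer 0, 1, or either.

s2 = ¬s1 must be 1, so s1 = 0.
Every assignment with s2 = 1 has r = 0; there are 1 such assignment(s).
  p=0, q=0, r=0

0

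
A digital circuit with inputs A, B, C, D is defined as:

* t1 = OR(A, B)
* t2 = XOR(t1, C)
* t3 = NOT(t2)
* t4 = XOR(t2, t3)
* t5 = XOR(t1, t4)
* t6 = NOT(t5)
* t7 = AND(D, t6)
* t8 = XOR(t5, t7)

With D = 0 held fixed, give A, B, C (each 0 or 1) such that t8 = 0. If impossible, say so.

A=1 B=1 C=1

t8 = XOR(t5, t7) must be 0, so t5 and t7 are equal.
Check with D = 0 and A=1, B=1, C=1:
t1 = OR(A, B) = OR(1, 1) = 1
t2 = XOR(t1, C) = XOR(1, 1) = 0
t3 = NOT(t2) = NOT 0 = 1
t4 = XOR(t2, t3) = XOR(0, 1) = 1
t5 = XOR(t1, t4) = XOR(1, 1) = 0
t6 = NOT(t5) = NOT 0 = 1
t7 = AND(D, t6) = AND(0, 1) = 0
t8 = XOR(t5, t7) = XOR(0, 0) = 0
So t8 = 0.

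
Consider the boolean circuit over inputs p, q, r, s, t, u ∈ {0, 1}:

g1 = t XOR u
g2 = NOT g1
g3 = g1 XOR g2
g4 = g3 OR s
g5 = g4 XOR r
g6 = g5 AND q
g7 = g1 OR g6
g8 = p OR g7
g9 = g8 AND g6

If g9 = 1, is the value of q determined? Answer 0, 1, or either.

1

g9 = g8 AND g6 must be 1, so both g8 = 1 and g6 = 1.
g8 = p OR g7 must be 1, so at least one of p, g7 is 1.
Every assignment with g9 = 1 has q = 1; there are 16 such assignment(s).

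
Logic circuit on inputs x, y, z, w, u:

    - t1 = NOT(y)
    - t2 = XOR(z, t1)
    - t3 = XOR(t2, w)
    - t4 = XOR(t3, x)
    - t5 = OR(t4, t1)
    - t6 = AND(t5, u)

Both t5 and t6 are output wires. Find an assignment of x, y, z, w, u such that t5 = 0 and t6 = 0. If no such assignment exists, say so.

x=0 y=1 z=1 w=1 u=1

Check with x=0 y=1 z=1 w=1 u=1:
t1 = NOT(y) = NOT 1 = 0
t2 = XOR(z, t1) = XOR(1, 0) = 1
t3 = XOR(t2, w) = XOR(1, 1) = 0
t4 = XOR(t3, x) = XOR(0, 0) = 0
t5 = OR(t4, t1) = OR(0, 0) = 0
t6 = AND(t5, u) = AND(0, 1) = 0
So t5 = 0 and t6 = 0.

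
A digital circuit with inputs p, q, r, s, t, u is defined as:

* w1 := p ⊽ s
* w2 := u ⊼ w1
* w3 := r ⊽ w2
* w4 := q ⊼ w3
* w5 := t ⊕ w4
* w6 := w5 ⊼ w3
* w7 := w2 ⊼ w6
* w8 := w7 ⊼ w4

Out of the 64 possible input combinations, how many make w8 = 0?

6

w8 = w7 ⊼ w4 must be 0, so both w7 = 1 and w4 = 1.
w7 = w2 ⊼ w6 must be 1, so at least one of w2, w6 is 0.
Satisfying assignments:
  p=0, q=0, r=0, s=0, t=0, u=1
  p=0, q=0, r=0, s=0, t=1, u=1
  p=0, q=0, r=1, s=0, t=0, u=1
  p=0, q=0, r=1, s=0, t=1, u=1
  p=0, q=1, r=1, s=0, t=0, u=1
  p=0, q=1, r=1, s=0, t=1, u=1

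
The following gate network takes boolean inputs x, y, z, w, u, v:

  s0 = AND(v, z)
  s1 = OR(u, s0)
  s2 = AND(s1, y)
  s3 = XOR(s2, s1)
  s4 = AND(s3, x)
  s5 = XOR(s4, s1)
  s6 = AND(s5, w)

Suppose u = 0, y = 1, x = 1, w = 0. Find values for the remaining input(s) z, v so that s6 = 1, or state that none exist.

With u = 0, y = 1, x = 1, w = 0 fixed, none of the 4 settings of z, v give s6 = 1.
For example, with z=1, v=0:
s0 = AND(v, z) = AND(0, 1) = 0
s1 = OR(u, s0) = OR(0, 0) = 0
s2 = AND(s1, y) = AND(0, 1) = 0
s3 = XOR(s2, s1) = XOR(0, 0) = 0
s4 = AND(s3, x) = AND(0, 1) = 0
s5 = XOR(s4, s1) = XOR(0, 0) = 0
s6 = AND(s5, w) = AND(0, 0) = 0
giving s6 = 0 ≠ 1.

no solution exists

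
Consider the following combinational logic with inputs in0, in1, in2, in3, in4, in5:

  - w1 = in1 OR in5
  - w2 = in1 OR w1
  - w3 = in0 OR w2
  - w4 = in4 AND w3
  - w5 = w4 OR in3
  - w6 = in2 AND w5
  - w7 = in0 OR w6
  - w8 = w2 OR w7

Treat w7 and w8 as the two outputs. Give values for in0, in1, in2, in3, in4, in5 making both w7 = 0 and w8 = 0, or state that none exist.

in0=0 in1=0 in2=1 in3=0 in4=1 in5=0

Check with in0=0 in1=0 in2=1 in3=0 in4=1 in5=0:
w1 = in1 OR in5 = 0 OR 0 = 0
w2 = in1 OR w1 = 0 OR 0 = 0
w3 = in0 OR w2 = 0 OR 0 = 0
w4 = in4 AND w3 = 1 AND 0 = 0
w5 = w4 OR in3 = 0 OR 0 = 0
w6 = in2 AND w5 = 1 AND 0 = 0
w7 = in0 OR w6 = 0 OR 0 = 0
w8 = w2 OR w7 = 0 OR 0 = 0
So w7 = 0 and w8 = 0.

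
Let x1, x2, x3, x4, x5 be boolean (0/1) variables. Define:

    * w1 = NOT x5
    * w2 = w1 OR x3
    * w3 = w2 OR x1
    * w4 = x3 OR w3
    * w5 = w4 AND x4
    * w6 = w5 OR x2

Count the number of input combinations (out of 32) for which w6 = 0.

w6 = w5 OR x2 must be 0, so both w5 = 0 and x2 = 0.
w5 = w4 AND x4 must be 0, so at least one of w4, x4 is 0.
Enumerating the 32 input combinations, 9 give w6 = 0 and 23 give w6 = 1.

9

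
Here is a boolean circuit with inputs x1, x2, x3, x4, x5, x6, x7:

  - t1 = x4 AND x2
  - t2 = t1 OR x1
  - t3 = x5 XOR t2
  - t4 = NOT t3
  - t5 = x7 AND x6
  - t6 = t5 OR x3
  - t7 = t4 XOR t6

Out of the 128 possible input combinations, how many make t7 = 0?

t7 = t4 XOR t6 must be 0, so t4 and t6 are equal.
Enumerating the 128 input combinations, 64 give t7 = 0 and 64 give t7 = 1.

64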